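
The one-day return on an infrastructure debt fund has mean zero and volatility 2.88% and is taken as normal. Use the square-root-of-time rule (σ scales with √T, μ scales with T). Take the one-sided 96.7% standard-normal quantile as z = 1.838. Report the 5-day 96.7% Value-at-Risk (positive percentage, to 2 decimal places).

σ_{5d} = 2.88% × √5 = 6.440%.
VaR = 1.838 × 6.440% = 11.837%.

11.84%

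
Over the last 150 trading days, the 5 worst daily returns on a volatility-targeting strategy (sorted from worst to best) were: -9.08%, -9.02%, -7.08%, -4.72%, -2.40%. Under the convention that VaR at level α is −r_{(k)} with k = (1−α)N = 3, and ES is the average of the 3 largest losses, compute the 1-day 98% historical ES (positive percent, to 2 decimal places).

The 3 worst returns sum to -25.18%.
ES = −(-25.18%) / 3 = 8.3933…% ≈ 8.39%.

8.39%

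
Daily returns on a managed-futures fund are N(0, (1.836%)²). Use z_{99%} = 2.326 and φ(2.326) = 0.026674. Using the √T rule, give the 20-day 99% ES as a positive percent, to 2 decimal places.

21.90%

σ_{20d} = 1.836% × √20 = 8.211%.
ES multiplier = φ(z)/(1−α) = 0.026674/0.01 = 2.667.
ES = 8.211% × 2.667 = 21.899%.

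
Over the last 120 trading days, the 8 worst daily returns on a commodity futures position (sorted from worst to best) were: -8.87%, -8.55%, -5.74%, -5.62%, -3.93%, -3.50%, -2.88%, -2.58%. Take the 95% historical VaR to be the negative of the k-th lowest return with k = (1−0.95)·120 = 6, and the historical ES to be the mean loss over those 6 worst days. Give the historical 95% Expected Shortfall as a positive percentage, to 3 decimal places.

The 6 worst returns sum to -36.21%.
ES = −(-36.21%) / 6 = 6.035%.

6.035%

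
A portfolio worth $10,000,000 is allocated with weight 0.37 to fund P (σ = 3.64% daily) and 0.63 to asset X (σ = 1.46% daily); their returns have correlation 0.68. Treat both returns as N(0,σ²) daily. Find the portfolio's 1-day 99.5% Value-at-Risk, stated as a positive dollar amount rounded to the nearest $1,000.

σ_p² = 0.37²·3.64² + 0.63²·1.46² + 2·0.68·0.37·0.63·3.64·1.46 = 4.3447 (%²).
σ_p = √4.3447 = 2.084%.
At 99.5%, z = 2.576.
VaR = 2.576 × 2.084% = 5.368%; on $10,000,000 that is $536,800.

$537,000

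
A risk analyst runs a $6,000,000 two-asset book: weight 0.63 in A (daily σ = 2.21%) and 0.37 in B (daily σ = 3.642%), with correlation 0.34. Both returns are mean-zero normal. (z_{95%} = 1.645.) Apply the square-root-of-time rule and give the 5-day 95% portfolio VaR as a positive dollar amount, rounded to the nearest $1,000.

σ_p = √(0.63²·2.21² + 0.37²·3.642² + 2·0.34·0.63·0.37·2.21·3.642) = 2.243%.
σ_{5d} = 2.243% × √5 = 5.016%.
VaR = 1.645 × 5.016% = 8.251%; on $6,000,000 that is $495,060.

$495,000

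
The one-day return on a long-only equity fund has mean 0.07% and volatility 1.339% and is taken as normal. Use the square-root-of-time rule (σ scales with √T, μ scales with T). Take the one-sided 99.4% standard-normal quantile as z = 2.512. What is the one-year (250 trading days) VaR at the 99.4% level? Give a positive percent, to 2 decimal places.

σ_{250d} = 1.339% × √250 = 21.171%; μ_{250d} = 250 × 0.07% = 17.500%.
VaR = −(17.500%) + 2.512 × 21.171% = 35.682%.

35.68%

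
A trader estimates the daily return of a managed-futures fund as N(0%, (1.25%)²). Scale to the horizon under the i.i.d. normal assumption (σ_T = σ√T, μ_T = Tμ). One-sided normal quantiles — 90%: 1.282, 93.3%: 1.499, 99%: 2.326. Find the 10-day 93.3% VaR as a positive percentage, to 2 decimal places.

5.93%

σ_{10d} = 1.25% × √10 = 3.953%.
VaR = 1.499 × 3.953% = 5.926%.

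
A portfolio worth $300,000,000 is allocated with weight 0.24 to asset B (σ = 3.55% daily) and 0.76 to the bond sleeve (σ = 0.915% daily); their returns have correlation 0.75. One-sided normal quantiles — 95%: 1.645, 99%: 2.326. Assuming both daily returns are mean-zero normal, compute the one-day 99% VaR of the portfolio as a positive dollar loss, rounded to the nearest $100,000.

$10,100,000

σ_p² = 0.24²·3.55² + 0.76²·0.915² + 2·0.75·0.24·0.76·3.55·0.915 = 2.0982 (%²).
σ_p = √2.0982 = 1.449%.
VaR = 2.326 × 1.449% = 3.370%; on $300,000,000 that is $10,110,000.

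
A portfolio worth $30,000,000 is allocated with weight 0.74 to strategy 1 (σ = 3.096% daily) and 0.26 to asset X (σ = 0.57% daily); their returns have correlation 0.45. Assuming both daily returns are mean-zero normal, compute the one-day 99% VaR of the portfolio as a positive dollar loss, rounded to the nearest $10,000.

σ_p² = 0.74²·3.096² + 0.26²·0.57² + 2·0.45·0.74·0.26·3.096·0.57 = 5.5764 (%²).
σ_p = √5.5764 = 2.361%.
At 99%, z = 2.326.
VaR = 2.326 × 2.361% = 5.492%; on $30,000,000 that is $1,647,600.

$1,650,000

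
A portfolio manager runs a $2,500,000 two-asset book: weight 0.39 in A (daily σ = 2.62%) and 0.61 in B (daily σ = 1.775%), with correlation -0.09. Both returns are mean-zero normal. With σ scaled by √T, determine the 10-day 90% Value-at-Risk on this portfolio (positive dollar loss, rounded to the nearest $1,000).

σ_p = √(0.39²·2.62² + 0.61²·1.775² + 2·-0.09·0.39·0.61·2.62·1.775) = 1.420%.
σ_{10d} = 1.420% × √10 = 4.490%.
z(90%) = 1.282.
VaR = 1.282 × 4.490% = 5.756%; on $2,500,000 that is $143,900.

$144,000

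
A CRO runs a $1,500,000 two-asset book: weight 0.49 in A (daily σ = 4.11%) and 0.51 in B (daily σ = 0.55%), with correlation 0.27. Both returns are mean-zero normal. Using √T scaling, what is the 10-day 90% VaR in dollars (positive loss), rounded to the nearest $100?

σ_p = √(0.49²·4.11² + 0.51²·0.55² + 2·0.27·0.49·0.51·4.11·0.55) = 2.107%.
σ_{10d} = 2.107% × √10 = 6.663%.
z(90%) = 1.282.
VaR = 1.282 × 6.663% = 8.542%; on $1,500,000 that is $128,130.

$128,100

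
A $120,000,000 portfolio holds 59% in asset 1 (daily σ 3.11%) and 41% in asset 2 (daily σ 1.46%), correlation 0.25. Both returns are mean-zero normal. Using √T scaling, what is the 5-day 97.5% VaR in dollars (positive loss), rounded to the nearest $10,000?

$10,870,000

σ_p = √(0.59²·3.11² + 0.41²·1.46² + 2·0.25·0.59·0.41·3.11·1.46) = 2.067%.
σ_{5d} = 2.067% × √5 = 4.622%.
z(97.5%) = 1.960.
VaR = 1.960 × 4.622% = 9.059%; on $120,000,000 that is $10,870,800.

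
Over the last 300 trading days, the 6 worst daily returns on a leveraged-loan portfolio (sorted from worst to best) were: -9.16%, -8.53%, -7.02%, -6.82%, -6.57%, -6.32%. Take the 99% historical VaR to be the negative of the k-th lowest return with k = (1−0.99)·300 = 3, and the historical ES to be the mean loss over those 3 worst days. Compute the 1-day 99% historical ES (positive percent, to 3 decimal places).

8.237%

The 3 worst returns sum to -24.71%.
ES = −(-24.71%) / 3 = 8.2366…% ≈ 8.237%.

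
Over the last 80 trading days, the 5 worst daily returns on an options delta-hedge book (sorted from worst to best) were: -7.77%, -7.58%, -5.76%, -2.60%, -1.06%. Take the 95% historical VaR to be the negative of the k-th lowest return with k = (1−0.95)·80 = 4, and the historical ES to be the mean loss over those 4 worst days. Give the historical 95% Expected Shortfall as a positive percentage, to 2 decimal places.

5.93%

The 4 worst returns sum to -23.71%.
ES = −(-23.71%) / 4 = 5.9275% ≈ 5.93%.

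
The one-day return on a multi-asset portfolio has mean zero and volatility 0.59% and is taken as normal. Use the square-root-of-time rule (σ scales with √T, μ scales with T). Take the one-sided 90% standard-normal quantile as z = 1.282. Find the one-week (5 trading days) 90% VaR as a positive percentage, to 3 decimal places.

1.691%

σ_{5d} = 0.59% × √5 = 1.319%.
VaR = 1.282 × 1.319% = 1.691%.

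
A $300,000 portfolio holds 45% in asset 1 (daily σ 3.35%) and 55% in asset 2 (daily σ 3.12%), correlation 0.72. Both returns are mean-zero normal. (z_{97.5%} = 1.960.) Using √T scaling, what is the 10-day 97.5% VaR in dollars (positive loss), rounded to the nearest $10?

σ_p = √(0.45²·3.35² + 0.55²·3.12² + 2·0.72·0.45·0.55·3.35·3.12) = 2.990%.
σ_{10d} = 2.990% × √10 = 9.455%.
VaR = 1.960 × 9.455% = 18.532%; on $300,000 that is $55,596.

$55,600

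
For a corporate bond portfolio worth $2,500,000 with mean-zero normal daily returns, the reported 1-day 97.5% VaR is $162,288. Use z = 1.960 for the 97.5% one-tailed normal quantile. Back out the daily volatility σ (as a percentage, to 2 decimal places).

VaR as a fraction: $162,288 / $2,500,000 = 6.492%.
σ = VaR / z = 6.492% / 1.960 = 3.312%.

3.31%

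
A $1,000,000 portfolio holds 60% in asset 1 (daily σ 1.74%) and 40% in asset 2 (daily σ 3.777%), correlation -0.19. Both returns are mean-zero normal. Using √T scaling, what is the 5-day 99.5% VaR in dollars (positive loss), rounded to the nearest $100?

$95,900

σ_p = √(0.6²·1.74² + 0.4²·3.777² + 2·-0.19·0.6·0.4·1.74·3.777) = 1.665%.
σ_{5d} = 1.665% × √5 = 3.723%.
z(99.5%) = 2.576.
VaR = 2.576 × 3.723% = 9.590%; on $1,000,000 that is $95,900.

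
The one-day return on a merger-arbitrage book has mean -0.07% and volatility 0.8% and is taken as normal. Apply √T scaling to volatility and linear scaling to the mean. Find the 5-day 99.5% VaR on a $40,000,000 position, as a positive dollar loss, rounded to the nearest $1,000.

$1,983,000

At 99.5%, z = 2.576.
σ_{5d} = 0.8% × √5 = 1.789%; μ_{5d} = 5 × -0.07% = -0.350%.
VaR = −(-0.350%) + 2.576 × 1.789% = 4.958%.
On $40,000,000: 0.04958 × $40,000,000 = $1,983,200.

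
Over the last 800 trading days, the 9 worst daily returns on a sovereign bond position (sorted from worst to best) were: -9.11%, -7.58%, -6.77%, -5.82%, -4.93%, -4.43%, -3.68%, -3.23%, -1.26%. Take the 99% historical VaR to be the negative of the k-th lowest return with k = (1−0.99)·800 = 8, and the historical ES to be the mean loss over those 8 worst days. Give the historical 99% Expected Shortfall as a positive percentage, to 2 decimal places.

5.69%

The 8 worst returns sum to -45.55%.
ES = −(-45.55%) / 8 = 5.69375% ≈ 5.69%.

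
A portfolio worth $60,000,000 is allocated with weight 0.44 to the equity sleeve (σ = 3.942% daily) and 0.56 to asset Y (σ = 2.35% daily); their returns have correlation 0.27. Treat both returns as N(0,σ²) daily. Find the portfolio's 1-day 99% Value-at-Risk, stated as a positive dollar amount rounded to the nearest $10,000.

σ_p² = 0.44²·3.942² + 0.56²·2.35² + 2·0.27·0.44·0.56·3.942·2.35 = 5.9729 (%²).
σ_p = √5.9729 = 2.444%.
At 99%, z = 2.326.
VaR = 2.326 × 2.444% = 5.685%; on $60,000,000 that is $3,411,000.

$3,410,000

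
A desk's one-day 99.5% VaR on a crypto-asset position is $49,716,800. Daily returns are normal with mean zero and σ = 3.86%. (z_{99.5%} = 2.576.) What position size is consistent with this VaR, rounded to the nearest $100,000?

$500,000,000

VaR as a fraction of value: z·σ = 2.576 × 3.86% = 9.94336%.
Position = $49,716,800 / 0.0994336 = $500,000,000.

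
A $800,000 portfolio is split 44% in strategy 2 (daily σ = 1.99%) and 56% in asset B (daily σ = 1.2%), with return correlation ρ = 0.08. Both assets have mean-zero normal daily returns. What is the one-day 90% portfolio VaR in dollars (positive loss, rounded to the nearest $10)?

$11,750

σ_p² = 0.44²·1.99² + 0.56²·1.2² + 2·0.08·0.44·0.56·1.99·1.2 = 1.3124 (%²).
σ_p = √1.3124 = 1.146%.
At 90%, z = 1.282.
VaR = 1.282 × 1.146% = 1.469%; on $800,000 that is $11,752.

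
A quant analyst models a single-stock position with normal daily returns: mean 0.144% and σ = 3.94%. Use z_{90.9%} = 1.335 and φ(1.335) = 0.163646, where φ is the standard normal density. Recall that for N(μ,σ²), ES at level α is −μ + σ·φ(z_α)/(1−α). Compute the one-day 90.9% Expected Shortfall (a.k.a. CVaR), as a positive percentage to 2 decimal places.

6.94%

Tail multiplier: φ(z)/(1−α) = 0.163646 / 0.091 = 1.798.
ES = −(0.144%) + 3.94% × 1.798 = 6.940%.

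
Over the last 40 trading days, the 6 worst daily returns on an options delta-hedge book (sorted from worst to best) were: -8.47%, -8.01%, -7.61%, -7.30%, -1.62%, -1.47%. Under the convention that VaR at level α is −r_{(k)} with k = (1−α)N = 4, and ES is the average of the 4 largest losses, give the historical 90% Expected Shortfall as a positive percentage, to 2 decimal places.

The 4 worst returns sum to -31.39%.
ES = −(-31.39%) / 4 = 7.8475% ≈ 7.85%.

7.85%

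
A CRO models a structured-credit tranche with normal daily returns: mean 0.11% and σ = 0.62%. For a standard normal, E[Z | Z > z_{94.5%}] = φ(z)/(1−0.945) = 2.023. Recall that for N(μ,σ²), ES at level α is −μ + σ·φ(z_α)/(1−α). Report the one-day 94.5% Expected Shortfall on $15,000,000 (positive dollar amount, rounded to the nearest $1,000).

$172,000

ES = −(0.11%) + 0.62% × 2.023 = 1.144%.
On $15,000,000: 0.01144 × $15,000,000 = $171,600.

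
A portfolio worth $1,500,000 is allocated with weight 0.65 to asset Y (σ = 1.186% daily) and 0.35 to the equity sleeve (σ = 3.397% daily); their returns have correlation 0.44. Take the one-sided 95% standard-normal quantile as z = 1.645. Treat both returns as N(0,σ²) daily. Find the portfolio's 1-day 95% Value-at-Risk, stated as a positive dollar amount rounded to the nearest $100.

$41,400

σ_p² = 0.65²·1.186² + 0.35²·3.397² + 2·0.44·0.65·0.35·1.186·3.397 = 2.8145 (%²).
σ_p = √2.8145 = 1.678%.
VaR = 1.645 × 1.678% = 2.760%; on $1,500,000 that is $41,400.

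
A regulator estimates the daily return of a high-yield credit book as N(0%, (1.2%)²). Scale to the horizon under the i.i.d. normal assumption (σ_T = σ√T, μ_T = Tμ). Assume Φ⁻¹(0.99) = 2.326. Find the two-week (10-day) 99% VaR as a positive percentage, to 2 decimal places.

8.83%

σ_{10d} = 1.2% × √10 = 3.795%.
VaR = 2.326 × 3.795% = 8.827%.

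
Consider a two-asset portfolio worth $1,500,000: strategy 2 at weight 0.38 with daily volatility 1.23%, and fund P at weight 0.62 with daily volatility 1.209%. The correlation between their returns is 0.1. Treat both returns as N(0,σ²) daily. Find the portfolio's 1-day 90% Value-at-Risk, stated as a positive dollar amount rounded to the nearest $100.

σ_p² = 0.38²·1.23² + 0.62²·1.209² + 2·0.1·0.38·0.62·1.23·1.209 = 0.8504 (%²).
σ_p = √0.8504 = 0.922%.
At 90%, z = 1.282.
VaR = 1.282 × 0.922% = 1.182%; on $1,500,000 that is $17,730.

$17,700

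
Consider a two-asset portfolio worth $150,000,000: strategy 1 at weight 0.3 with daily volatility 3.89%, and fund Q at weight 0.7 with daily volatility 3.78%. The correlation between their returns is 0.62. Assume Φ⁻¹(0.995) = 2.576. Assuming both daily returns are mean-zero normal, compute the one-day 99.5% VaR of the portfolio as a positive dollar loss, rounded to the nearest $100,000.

$13,500,000

σ_p² = 0.3²·3.89² + 0.7²·3.78² + 2·0.62·0.3·0.7·3.89·3.78 = 12.1922 (%²).
σ_p = √12.1922 = 3.492%.
VaR = 2.576 × 3.492% = 8.995%; on $150,000,000 that is $13,492,500.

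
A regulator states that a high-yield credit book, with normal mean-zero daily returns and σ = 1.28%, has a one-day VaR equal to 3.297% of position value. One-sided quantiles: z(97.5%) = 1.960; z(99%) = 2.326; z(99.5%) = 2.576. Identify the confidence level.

99.5%

Implied z = VaR/σ = 3.297 / 1.28 = 2.576.
This matches z(99.5%) = 2.576.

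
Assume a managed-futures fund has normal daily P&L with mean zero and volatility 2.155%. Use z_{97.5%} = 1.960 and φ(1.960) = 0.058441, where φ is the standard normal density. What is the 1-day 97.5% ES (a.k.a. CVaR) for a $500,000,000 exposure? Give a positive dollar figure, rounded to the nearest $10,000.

$25,190,000

Tail multiplier: φ(z)/(1−α) = 0.058441 / 0.025 = 2.338.
ES = 2.155% × 2.338 = 5.038%.
On $500,000,000: 0.05038 × $500,000,000 = $25,190,000.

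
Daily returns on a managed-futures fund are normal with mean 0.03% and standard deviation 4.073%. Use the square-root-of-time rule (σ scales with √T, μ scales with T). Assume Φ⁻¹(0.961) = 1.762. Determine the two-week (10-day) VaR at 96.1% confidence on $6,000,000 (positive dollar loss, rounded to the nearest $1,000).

σ_{10d} = 4.073% × √10 = 12.880%; μ_{10d} = 10 × 0.03% = 0.300%.
VaR = −(0.300%) + 1.762 × 12.880% = 22.395%.
On $6,000,000: 0.22395 × $6,000,000 = $1,343,700.

$1,344,000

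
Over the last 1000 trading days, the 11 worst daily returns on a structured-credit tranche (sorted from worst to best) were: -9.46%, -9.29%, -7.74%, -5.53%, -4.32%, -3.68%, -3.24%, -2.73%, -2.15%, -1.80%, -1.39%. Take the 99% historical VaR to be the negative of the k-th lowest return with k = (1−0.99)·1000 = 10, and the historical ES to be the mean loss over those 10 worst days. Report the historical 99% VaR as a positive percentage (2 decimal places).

k = 10; the 10th lowest return is -1.80%, so VaR = 1.80%.

1.80%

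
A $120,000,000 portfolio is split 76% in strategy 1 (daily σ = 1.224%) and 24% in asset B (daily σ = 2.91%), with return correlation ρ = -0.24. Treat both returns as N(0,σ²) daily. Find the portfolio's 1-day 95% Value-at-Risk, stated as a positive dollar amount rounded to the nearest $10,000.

σ_p² = 0.76²·1.224² + 0.24²·2.91² + 2·-0.24·0.76·0.24·1.224·2.91 = 1.0413 (%²).
σ_p = √1.0413 = 1.020%.
At 95%, z = 1.645.
VaR = 1.645 × 1.020% = 1.678%; on $120,000,000 that is $2,013,600.

$2,010,000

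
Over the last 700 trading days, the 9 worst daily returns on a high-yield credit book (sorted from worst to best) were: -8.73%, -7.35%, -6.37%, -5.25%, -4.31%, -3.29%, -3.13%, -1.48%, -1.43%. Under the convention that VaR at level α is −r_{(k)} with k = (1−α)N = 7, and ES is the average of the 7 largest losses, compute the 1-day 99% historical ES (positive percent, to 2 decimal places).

The 7 worst returns sum to -38.43%.
ES = −(-38.43%) / 7 = 5.49%.

5.49%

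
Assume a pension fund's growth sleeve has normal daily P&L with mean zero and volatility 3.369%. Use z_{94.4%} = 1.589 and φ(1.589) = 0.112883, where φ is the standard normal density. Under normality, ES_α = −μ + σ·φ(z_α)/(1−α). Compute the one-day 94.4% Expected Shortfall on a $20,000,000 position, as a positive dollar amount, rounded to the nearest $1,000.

$1,358,000

Tail multiplier: φ(z)/(1−α) = 0.112883 / 0.056 = 2.016.
ES = 3.369% × 2.016 = 6.792%.
On $20,000,000: 0.06792 × $20,000,000 = $1,358,400.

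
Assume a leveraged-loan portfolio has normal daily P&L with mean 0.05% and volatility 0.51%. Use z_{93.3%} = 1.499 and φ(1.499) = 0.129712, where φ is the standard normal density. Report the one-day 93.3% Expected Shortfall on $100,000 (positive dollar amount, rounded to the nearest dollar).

Tail multiplier: φ(z)/(1−α) = 0.129712 / 0.067 = 1.936.
ES = −(0.05%) + 0.51% × 1.936 = 0.937%.
On $100,000: 0.00937 × $100,000 = $937.

$937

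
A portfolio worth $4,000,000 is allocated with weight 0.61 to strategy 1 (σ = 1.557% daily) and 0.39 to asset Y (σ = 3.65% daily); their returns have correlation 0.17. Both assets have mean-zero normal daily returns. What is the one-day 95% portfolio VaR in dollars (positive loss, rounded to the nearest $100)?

$121,100

σ_p² = 0.61²·1.557² + 0.39²·3.65² + 2·0.17·0.61·0.39·1.557·3.65 = 3.3881 (%²).
σ_p = √3.3881 = 1.841%.
At 95%, z = 1.645.
VaR = 1.645 × 1.841% = 3.028%; on $4,000,000 that is $121,120.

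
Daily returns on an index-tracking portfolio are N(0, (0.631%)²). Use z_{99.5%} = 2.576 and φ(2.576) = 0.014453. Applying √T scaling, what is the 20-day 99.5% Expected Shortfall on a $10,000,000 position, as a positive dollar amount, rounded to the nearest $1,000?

$816,000

σ_{20d} = 0.631% × √20 = 2.822%.
ES multiplier = φ(z)/(1−α) = 0.014453/0.005 = 2.891.
ES = 2.822% × 2.891 = 8.158%; on $10,000,000: $815,800.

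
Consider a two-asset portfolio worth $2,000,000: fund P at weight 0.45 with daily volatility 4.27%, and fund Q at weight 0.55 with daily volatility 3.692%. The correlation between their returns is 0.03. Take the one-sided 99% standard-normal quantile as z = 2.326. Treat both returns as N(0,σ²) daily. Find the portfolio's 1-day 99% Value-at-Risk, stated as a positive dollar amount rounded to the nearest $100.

$132,000

σ_p² = 0.45²·4.27² + 0.55²·3.692² + 2·0.03·0.45·0.55·4.27·3.692 = 8.0496 (%²).
σ_p = √8.0496 = 2.837%.
VaR = 2.326 × 2.837% = 6.599%; on $2,000,000 that is $131,980.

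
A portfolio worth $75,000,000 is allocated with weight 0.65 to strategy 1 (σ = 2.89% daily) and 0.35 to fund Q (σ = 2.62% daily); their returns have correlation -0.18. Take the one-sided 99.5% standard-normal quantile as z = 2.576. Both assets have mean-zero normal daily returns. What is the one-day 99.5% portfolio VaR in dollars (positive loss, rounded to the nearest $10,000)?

σ_p² = 0.65²·2.89² + 0.35²·2.62² + 2·-0.18·0.65·0.35·2.89·2.62 = 3.7495 (%²).
σ_p = √3.7495 = 1.936%.
VaR = 2.576 × 1.936% = 4.987%; on $75,000,000 that is $3,740,250.

$3,740,000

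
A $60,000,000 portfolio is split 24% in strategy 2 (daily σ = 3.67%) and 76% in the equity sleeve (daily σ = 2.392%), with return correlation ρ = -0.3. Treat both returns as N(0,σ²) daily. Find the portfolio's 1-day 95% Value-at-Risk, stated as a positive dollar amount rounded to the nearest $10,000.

σ_p² = 0.24²·3.67² + 0.76²·2.392² + 2·-0.3·0.24·0.76·3.67·2.392 = 3.1199 (%²).
σ_p = √3.1199 = 1.766%.
At 95%, z = 1.645.
VaR = 1.645 × 1.766% = 2.905%; on $60,000,000 that is $1,743,000.

$1,740,000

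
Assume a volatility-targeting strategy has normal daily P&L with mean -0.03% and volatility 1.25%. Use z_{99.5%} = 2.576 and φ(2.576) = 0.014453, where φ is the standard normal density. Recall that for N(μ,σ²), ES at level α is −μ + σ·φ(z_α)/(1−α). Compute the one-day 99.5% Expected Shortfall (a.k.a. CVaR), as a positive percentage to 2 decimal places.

3.64%

Tail multiplier: φ(z)/(1−α) = 0.014453 / 0.005 = 2.891.
ES = −(-0.03%) + 1.25% × 2.891 = 3.644%.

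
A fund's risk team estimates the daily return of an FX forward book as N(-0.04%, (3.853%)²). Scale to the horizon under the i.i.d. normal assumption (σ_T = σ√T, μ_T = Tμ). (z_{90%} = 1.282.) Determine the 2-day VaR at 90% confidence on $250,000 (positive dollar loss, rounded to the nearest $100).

$17,700

σ_{2d} = 3.853% × √2 = 5.449%; μ_{2d} = 2 × -0.04% = -0.080%.
VaR = −(-0.080%) + 1.282 × 5.449% = 7.066%.
On $250,000: 0.07066 × $250,000 = $17,665.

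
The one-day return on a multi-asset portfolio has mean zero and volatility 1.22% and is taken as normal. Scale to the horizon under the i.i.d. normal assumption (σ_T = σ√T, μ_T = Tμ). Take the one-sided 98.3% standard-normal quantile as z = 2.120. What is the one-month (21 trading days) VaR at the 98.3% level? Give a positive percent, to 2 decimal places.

11.85%

σ_{21d} = 1.22% × √21 = 5.591%.
VaR = 2.120 × 5.591% = 11.853%.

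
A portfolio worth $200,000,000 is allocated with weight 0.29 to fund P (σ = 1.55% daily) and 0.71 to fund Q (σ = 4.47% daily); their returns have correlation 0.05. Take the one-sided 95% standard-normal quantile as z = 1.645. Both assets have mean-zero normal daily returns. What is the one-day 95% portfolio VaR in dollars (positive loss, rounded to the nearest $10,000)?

$10,620,000

σ_p² = 0.29²·1.55² + 0.71²·4.47² + 2·0.05·0.29·0.71·1.55·4.47 = 10.4171 (%²).
σ_p = √10.4171 = 3.228%.
VaR = 1.645 × 3.228% = 5.310%; on $200,000,000 that is $10,620,000.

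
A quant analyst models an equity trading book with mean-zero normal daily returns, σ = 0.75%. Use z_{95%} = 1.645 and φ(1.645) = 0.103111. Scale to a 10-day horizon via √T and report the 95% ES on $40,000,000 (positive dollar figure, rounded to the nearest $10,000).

σ_{10d} = 0.75% × √10 = 2.372%.
ES multiplier = φ(z)/(1−α) = 0.103111/0.05 = 2.062.
ES = 2.372% × 2.062 = 4.891%; on $40,000,000: $1,956,400.

$1,960,000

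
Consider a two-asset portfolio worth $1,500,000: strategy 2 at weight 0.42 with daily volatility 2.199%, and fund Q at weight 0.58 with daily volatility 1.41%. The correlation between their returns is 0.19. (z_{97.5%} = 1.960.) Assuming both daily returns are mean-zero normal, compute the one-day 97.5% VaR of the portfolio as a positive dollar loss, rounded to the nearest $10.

σ_p² = 0.42²·2.199² + 0.58²·1.41² + 2·0.19·0.42·0.58·2.199·1.41 = 1.8088 (%²).
σ_p = √1.8088 = 1.345%.
VaR = 1.960 × 1.345% = 2.636%; on $1,500,000 that is $39,540.

$39,540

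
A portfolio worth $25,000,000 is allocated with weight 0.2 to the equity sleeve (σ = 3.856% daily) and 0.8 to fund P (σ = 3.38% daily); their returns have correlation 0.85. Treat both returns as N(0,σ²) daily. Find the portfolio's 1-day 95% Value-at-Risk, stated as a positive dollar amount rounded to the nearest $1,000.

σ_p² = 0.2²·3.856² + 0.8²·3.38² + 2·0.85·0.2·0.8·3.856·3.38 = 11.4514 (%²).
σ_p = √11.4514 = 3.384%.
At 95%, z = 1.645.
VaR = 1.645 × 3.384% = 5.567%; on $25,000,000 that is $1,391,750.

$1,392,000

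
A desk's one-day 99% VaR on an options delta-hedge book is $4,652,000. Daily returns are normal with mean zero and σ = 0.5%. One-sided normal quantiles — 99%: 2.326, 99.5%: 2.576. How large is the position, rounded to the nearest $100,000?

VaR as a fraction of value: z·σ = 2.326 × 0.5% = 1.163%.
Position = $4,652,000 / 0.01163 = $400,000,000.

$400,000,000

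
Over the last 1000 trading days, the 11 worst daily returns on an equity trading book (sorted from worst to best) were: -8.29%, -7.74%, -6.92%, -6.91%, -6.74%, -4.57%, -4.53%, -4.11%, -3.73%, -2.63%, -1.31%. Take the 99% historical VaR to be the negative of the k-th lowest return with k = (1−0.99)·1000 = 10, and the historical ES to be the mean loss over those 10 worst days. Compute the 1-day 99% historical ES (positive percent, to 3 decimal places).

The 10 worst returns sum to -56.17%.
ES = −(-56.17%) / 10 = 5.617%.

5.617%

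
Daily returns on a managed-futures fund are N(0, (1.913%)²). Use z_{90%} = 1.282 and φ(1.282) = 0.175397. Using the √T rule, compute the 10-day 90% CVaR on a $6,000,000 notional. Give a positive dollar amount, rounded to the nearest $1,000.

σ_{10d} = 1.913% × √10 = 6.049%.
ES multiplier = φ(z)/(1−α) = 0.175397/0.1 = 1.754.
ES = 6.049% × 1.754 = 10.610%; on $6,000,000: $636,600.

$637,000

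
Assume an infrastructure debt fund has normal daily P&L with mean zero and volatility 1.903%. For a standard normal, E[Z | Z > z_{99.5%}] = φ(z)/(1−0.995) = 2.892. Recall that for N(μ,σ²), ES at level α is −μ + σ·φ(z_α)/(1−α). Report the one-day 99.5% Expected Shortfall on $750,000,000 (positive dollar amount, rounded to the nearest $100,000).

ES = 1.903% × 2.892 = 5.503%.
On $750,000,000: 0.05503 × $750,000,000 = $41,272,500.

$41,300,000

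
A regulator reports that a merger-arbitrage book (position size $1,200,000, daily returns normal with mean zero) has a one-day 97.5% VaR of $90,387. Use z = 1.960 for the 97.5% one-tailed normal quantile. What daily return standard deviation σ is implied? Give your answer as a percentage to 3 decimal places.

3.843%

VaR as a fraction: $90,387 / $1,200,000 = 7.532%.
σ = VaR / z = 7.532% / 1.960 = 3.843%.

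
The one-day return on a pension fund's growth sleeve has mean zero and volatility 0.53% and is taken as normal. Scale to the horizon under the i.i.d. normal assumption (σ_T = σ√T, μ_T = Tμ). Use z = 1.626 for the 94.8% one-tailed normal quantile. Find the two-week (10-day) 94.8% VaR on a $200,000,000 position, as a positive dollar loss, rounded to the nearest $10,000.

$5,450,000

σ_{10d} = 0.53% × √10 = 1.676%.
VaR = 1.626 × 1.676% = 2.725%.
On $200,000,000: 0.02725 × $200,000,000 = $5,450,000.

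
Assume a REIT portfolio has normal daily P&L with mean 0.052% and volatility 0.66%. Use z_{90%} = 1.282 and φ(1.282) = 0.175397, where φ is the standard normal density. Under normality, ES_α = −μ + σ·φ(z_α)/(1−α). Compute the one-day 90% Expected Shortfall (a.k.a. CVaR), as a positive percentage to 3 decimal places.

Tail multiplier: φ(z)/(1−α) = 0.175397 / 0.1 = 1.754.
ES = −(0.052%) + 0.66% × 1.754 = 1.106%.

1.106%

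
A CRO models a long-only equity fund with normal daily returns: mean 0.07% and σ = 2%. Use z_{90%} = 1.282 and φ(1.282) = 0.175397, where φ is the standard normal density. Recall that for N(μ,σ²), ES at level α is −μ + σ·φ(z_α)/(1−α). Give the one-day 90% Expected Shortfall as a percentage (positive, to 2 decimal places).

Tail multiplier: φ(z)/(1−α) = 0.175397 / 0.1 = 1.754.
ES = −(0.07%) + 2% × 1.754 = 3.438%.

3.44%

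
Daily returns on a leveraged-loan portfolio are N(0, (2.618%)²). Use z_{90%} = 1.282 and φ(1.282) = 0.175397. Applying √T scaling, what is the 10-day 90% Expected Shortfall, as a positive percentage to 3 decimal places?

14.521%

σ_{10d} = 2.618% × √10 = 8.279%.
ES multiplier = φ(z)/(1−α) = 0.175397/0.1 = 1.754.
ES = 8.279% × 1.754 = 14.521%.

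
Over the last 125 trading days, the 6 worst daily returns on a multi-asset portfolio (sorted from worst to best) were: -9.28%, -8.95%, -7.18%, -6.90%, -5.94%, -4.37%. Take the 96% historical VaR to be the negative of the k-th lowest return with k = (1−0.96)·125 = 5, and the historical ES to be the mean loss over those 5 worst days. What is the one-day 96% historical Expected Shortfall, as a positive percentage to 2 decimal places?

7.65%

The 5 worst returns sum to -38.25%.
ES = −(-38.25%) / 5 = 7.65%.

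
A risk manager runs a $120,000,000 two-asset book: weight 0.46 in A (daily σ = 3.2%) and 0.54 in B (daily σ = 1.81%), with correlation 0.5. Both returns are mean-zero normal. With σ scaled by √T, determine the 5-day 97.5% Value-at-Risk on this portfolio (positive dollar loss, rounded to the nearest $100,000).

σ_p = √(0.46²·3.2² + 0.54²·1.81² + 2·0.5·0.46·0.54·3.2·1.81) = 2.136%.
σ_{5d} = 2.136% × √5 = 4.776%.
z(97.5%) = 1.960.
VaR = 1.960 × 4.776% = 9.361%; on $120,000,000 that is $11,233,200.

$11,200,000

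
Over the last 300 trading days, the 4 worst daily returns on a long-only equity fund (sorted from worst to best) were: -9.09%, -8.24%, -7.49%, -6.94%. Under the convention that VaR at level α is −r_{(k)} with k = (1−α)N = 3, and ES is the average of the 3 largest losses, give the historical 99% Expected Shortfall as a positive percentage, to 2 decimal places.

8.27%

The 3 worst returns sum to -24.82%.
ES = −(-24.82%) / 3 = 8.2733…% ≈ 8.27%.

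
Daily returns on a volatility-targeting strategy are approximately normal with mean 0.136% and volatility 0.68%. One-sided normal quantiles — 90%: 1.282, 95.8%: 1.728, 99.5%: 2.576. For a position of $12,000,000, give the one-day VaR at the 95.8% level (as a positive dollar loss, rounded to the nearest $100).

VaR = −μ + z·σ = −(0.136%) + 1.728 × 0.68% = 1.039%.
On $12,000,000: 0.01039 × $12,000,000 = $124,680.

$124,700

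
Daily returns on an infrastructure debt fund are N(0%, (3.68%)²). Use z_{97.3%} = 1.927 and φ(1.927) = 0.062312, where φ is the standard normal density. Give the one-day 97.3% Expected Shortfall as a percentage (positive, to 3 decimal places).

Tail multiplier: φ(z)/(1−α) = 0.062312 / 0.027 = 2.308.
ES = 3.68% × 2.308 = 8.493%.

8.493%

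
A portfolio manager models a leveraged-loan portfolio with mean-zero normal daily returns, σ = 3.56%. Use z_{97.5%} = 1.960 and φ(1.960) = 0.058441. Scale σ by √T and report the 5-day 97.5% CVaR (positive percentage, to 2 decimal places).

18.61%

σ_{5d} = 3.56% × √5 = 7.960%.
ES multiplier = φ(z)/(1−α) = 0.058441/0.025 = 2.338.
ES = 7.960% × 2.338 = 18.610%.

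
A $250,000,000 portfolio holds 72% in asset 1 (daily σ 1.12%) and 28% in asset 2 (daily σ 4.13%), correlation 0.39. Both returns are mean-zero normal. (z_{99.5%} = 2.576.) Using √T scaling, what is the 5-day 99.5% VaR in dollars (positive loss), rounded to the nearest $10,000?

$23,730,000

σ_p = √(0.72²·1.12² + 0.28²·4.13² + 2·0.39·0.72·0.28·1.12·4.13) = 1.648%.
σ_{5d} = 1.648% × √5 = 3.685%.
VaR = 2.576 × 3.685% = 9.493%; on $250,000,000 that is $23,732,500.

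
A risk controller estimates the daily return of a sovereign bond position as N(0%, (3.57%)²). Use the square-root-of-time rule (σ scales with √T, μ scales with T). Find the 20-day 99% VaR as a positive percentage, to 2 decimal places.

37.14%

At 99%, z = 2.326.
σ_{20d} = 3.57% × √20 = 15.966%.
VaR = 2.326 × 15.966% = 37.137%.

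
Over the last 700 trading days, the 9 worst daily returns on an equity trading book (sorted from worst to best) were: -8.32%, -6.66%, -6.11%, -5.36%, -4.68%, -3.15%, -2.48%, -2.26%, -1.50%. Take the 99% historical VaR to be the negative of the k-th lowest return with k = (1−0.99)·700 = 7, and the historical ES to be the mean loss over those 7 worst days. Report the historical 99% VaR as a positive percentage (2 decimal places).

k = 7; the 7th lowest return is -2.48%, so VaR = 2.48%.

2.48%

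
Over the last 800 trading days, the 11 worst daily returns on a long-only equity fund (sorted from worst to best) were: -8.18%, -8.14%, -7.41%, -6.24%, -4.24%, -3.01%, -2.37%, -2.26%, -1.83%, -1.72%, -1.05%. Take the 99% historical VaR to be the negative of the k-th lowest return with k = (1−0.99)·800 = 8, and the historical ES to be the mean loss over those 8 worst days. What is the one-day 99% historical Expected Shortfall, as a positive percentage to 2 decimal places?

5.23%

The 8 worst returns sum to -41.85%.
ES = −(-41.85%) / 8 = 5.23125% ≈ 5.23%.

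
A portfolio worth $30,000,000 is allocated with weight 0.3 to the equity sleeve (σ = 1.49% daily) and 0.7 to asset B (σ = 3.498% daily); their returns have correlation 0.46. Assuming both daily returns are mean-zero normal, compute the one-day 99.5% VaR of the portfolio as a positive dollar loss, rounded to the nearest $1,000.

$2,074,000

σ_p² = 0.3²·1.49² + 0.7²·3.498² + 2·0.46·0.3·0.7·1.49·3.498 = 7.2024 (%²).
σ_p = √7.2024 = 2.684%.
At 99.5%, z = 2.576.
VaR = 2.576 × 2.684% = 6.914%; on $30,000,000 that is $2,074,200.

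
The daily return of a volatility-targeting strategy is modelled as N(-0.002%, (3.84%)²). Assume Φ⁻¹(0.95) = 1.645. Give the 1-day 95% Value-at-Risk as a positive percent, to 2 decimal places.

6.32%

VaR = −μ + z·σ = −(-0.002%) + 1.645 × 3.84% = 6.319%.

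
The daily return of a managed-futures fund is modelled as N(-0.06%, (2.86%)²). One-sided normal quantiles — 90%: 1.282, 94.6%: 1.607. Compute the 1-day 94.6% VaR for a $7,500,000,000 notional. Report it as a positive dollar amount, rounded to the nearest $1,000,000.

$349,000,000

VaR = −μ + z·σ = −(-0.06%) + 1.607 × 2.86% = 4.656%.
On $7,500,000,000: 0.04656 × $7,500,000,000 = $349,200,000.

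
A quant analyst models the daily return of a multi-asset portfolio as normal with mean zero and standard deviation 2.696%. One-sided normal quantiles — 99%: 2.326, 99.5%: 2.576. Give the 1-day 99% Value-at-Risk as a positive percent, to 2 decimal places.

6.27%

VaR = z·σ = 2.326 × 2.696% = 6.271%.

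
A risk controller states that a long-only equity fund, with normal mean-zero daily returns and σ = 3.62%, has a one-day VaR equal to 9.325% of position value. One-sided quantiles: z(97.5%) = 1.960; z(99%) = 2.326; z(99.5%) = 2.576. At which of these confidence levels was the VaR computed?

99.5%

Implied z = VaR/σ = 9.325 / 3.62 = 2.576.
This matches z(99.5%) = 2.576.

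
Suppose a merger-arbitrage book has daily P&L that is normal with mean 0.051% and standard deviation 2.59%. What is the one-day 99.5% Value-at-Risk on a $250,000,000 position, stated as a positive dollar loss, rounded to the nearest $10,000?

$16,550,000

At 99.5% one-sided, z = 2.576.
VaR = −μ + z·σ = −(0.051%) + 2.576 × 2.59% = 6.621%.
On $250,000,000: 0.06621 × $250,000,000 = $16,552,500.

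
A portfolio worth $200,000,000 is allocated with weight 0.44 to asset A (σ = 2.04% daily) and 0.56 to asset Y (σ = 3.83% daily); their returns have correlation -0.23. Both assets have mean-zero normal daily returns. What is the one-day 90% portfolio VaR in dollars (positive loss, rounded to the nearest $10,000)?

$5,450,000

σ_p² = 0.44²·2.04² + 0.56²·3.83² + 2·-0.23·0.44·0.56·2.04·3.83 = 4.5203 (%²).
σ_p = √4.5203 = 2.126%.
At 90%, z = 1.282.
VaR = 1.282 × 2.126% = 2.726%; on $200,000,000 that is $5,452,000.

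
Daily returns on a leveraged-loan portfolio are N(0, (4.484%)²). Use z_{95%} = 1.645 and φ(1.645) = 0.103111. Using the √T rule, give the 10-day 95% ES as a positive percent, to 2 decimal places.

σ_{10d} = 4.484% × √10 = 14.180%.
ES multiplier = φ(z)/(1−α) = 0.103111/0.05 = 2.062.
ES = 14.180% × 2.062 = 29.239%.

29.24%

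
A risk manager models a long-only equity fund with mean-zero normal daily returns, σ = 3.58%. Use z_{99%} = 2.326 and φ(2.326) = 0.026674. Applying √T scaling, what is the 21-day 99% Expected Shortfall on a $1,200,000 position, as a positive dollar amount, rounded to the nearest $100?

σ_{21d} = 3.58% × √21 = 16.406%.
ES multiplier = φ(z)/(1−α) = 0.026674/0.01 = 2.667.
ES = 16.406% × 2.667 = 43.755%; on $1,200,000: $525,060.

$525,100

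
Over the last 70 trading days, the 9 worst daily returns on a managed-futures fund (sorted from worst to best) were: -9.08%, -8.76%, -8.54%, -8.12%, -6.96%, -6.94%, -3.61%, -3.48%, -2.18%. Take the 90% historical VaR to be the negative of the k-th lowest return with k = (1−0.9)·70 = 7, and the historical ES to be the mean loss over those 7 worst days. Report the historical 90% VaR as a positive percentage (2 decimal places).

3.61%

k = 7; the 7th lowest return is -3.61%, so VaR = 3.61%.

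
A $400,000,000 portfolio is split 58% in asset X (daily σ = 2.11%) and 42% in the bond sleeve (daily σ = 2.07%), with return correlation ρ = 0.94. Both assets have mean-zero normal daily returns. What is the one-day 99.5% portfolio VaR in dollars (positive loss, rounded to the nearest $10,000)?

$21,250,000

σ_p² = 0.58²·2.11² + 0.42²·2.07² + 2·0.94·0.58·0.42·2.11·2.07 = 4.2538 (%²).
σ_p = √4.2538 = 2.062%.
At 99.5%, z = 2.576.
VaR = 2.576 × 2.062% = 5.312%; on $400,000,000 that is $21,248,000.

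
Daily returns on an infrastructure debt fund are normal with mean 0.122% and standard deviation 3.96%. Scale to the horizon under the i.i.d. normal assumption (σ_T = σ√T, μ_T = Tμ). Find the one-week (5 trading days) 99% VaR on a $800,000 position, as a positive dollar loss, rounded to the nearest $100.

At 99%, z = 2.326.
σ_{5d} = 3.96% × √5 = 8.855%; μ_{5d} = 5 × 0.122% = 0.610%.
VaR = −(0.610%) + 2.326 × 8.855% = 19.987%.
On $800,000: 0.19987 × $800,000 = $159,896.

$159,900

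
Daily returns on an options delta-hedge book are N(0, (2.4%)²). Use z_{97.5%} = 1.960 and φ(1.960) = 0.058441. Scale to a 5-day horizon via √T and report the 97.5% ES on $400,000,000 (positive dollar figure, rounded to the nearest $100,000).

$50,200,000

σ_{5d} = 2.4% × √5 = 5.367%.
ES multiplier = φ(z)/(1−α) = 0.058441/0.025 = 2.338.
ES = 5.367% × 2.338 = 12.548%; on $400,000,000: $50,192,000.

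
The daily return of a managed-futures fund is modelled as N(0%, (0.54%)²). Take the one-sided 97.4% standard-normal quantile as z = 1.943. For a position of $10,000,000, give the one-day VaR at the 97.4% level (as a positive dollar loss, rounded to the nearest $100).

$104,900

VaR = z·σ = 1.943 × 0.54% = 1.049%.
On $10,000,000: 0.01049 × $10,000,000 = $104,900.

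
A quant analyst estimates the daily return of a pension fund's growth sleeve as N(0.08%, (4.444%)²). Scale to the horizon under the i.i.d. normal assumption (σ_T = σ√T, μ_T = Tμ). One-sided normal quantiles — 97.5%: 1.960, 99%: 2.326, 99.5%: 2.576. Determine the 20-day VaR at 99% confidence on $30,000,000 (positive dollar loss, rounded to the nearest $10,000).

$13,390,000

σ_{20d} = 4.444% × √20 = 19.874%; μ_{20d} = 20 × 0.08% = 1.600%.
VaR = −(1.600%) + 2.326 × 19.874% = 44.627%.
On $30,000,000: 0.44627 × $30,000,000 = $13,388,100.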